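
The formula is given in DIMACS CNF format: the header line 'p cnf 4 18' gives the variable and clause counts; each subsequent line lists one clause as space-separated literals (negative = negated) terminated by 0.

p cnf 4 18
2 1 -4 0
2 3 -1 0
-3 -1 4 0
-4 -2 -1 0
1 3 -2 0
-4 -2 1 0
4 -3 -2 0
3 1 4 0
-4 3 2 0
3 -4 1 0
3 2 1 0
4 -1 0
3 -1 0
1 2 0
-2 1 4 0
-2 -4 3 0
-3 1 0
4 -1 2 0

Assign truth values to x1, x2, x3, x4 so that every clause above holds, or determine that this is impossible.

Try x4 = True.
Try x2 = False.
From the singleton clause (x1), x1 = True.
From the singleton clause (x3), x3 = True.
All clauses are satisfied.

x1 ↦ True; x2 ↦ False; x3 ↦ True; x4 ↦ True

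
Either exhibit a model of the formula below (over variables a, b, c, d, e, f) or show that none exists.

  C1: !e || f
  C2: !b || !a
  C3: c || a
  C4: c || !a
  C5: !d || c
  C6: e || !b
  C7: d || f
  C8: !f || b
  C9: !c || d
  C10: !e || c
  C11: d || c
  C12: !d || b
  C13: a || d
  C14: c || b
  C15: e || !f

Case e = true:
(f) alone gives f = true.
(b) alone gives b = true.
(!a) alone gives a = false.
(c) alone gives c = true.
(d) alone gives d = true.
This assignment satisfies each clause.

a ↦ false, b ↦ true, c ↦ true, d ↦ true, e ↦ true, f ↦ true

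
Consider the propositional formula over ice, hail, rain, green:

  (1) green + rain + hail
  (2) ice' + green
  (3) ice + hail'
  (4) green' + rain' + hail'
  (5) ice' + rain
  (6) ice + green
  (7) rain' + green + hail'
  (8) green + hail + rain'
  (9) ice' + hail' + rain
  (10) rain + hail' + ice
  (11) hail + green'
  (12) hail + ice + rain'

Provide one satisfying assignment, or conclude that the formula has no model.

Suppose ice = 0.
From the singleton clause (hail'), hail = 0.
From the singleton clause (green), green = 1.
But (green') is also a unit clause — contradiction.
Undo ice and try ice = 1.
From the singleton clause (green), green = 1.
From the singleton clause (rain), rain = 1.
From the singleton clause (hail'), hail = 0.
But (hail) is also a unit clause — contradiction.
Both values of ice lead to a conflict.

UNSATISFIABLE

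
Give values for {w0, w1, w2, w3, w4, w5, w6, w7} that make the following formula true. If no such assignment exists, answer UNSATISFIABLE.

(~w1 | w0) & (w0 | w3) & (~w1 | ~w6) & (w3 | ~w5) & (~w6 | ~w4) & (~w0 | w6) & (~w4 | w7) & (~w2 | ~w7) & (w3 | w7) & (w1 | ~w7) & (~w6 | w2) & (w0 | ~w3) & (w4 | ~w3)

UNSATISFIABLE

Suppose w1 = 0.
(~w7) alone gives w7 = 0.
(~w4) alone gives w4 = 0.
(w3) alone gives w3 = 1.
That conflicts with the unit clause (~w3).
Undo w1 and try w1 = 1.
(w0) alone gives w0 = 1.
(~w6) alone gives w6 = 0.
That conflicts with the unit clause (w6).
Neither w1 = 1 nor w1 = 0 works.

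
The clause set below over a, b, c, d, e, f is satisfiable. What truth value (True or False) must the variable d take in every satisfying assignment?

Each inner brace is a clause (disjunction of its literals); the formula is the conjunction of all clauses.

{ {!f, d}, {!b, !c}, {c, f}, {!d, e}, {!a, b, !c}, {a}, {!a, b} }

Suppose d = false.
From the singleton clause (!f), f = false.
From the singleton clause (c), c = true.
From the singleton clause (!b), b = false.
From the singleton clause (!a), a = false.
But (a) is also a unit clause — contradiction.
So every satisfying assignment has d = True.

True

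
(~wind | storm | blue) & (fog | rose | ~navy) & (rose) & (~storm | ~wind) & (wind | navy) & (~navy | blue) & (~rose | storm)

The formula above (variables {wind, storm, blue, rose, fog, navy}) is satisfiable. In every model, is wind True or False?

False

Suppose wind = 1.
(rose) alone gives rose = 1.
(~storm) alone gives storm = 0.
But (storm) is also a unit clause — contradiction.
So every satisfying assignment has wind = False.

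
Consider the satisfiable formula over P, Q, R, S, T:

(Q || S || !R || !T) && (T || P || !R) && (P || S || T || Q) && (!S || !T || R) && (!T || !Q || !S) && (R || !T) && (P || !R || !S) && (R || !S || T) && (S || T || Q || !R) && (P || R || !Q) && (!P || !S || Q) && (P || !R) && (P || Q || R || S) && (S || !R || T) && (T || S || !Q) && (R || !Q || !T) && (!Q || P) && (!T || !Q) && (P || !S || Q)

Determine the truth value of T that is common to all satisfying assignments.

Suppose T = true.
From the singleton clause (R), R = true.
From the singleton clause (P), P = true.
From the singleton clause (!Q), Q = false.
From the singleton clause (S), S = true.
But (!S) is also a unit clause — contradiction.
So every satisfying assignment has T = False.

False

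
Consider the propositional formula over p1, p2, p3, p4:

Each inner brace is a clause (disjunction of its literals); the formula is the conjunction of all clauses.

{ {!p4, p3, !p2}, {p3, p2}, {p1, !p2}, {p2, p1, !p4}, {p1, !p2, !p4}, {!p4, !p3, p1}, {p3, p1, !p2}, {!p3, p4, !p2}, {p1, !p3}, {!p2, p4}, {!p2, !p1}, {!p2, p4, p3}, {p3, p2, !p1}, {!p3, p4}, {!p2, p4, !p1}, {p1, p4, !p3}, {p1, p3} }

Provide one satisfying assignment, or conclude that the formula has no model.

p1=true, p2=false, p3=true, p4=true

Suppose p3 = true.
(p1) alone gives p1 = true.
(!p2) alone gives p2 = false.
(p4) alone gives p4 = true.
All clauses are satisfied.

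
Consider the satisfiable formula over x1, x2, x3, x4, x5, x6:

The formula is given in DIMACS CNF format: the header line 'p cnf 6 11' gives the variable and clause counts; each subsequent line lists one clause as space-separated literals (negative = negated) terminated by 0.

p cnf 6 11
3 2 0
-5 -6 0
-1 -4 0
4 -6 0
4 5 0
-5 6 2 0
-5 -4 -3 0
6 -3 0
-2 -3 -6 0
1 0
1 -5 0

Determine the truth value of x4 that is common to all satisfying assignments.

Suppose x4 = True.
The clause (¬x1) is unit, so x1 = False.
Now (x1) is unsatisfied and unit — conflict.
So every satisfying assignment has x4 = False.

False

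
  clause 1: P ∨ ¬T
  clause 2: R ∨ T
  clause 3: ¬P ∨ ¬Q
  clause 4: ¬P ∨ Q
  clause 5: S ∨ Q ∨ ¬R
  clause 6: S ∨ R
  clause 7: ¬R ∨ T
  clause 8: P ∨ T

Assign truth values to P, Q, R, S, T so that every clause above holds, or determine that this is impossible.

UNSATISFIABLE

Try P = True.
(¬Q) alone gives Q = False.
Now (Q) is unsatisfied and unit — conflict.
Undo P and try P = False.
(¬T) alone gives T = False.
Now (T) is unsatisfied and unit — conflict.
Either choice for P ends in contradiction.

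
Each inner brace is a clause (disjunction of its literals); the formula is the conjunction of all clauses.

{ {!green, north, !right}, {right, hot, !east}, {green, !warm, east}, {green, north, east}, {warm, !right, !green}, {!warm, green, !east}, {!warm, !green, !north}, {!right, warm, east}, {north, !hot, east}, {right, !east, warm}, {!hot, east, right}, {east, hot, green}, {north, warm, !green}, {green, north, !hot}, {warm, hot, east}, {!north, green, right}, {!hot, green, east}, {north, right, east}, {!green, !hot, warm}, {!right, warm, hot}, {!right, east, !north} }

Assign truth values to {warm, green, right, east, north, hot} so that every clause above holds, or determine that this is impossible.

warm=true; green=true; right=false; east=true; north=false; hot=true

Try green = true.
Try north = false.
The clause (!right) is unit, so right = false.
The clause (warm) is unit, so warm = true.
The clause (east) is unit, so east = true.
The clause (hot) is unit, so hot = true.
All clauses are satisfied.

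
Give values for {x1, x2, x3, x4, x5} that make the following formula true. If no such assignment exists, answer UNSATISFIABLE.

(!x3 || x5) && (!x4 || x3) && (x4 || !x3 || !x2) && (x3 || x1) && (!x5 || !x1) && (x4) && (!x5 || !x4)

Unit clause (x4) forces x4 = true.
Unit clause (x3) forces x3 = true.
Unit clause (x5) forces x5 = true.
But (!x5) is also a unit clause — contradiction.

UNSATISFIABLE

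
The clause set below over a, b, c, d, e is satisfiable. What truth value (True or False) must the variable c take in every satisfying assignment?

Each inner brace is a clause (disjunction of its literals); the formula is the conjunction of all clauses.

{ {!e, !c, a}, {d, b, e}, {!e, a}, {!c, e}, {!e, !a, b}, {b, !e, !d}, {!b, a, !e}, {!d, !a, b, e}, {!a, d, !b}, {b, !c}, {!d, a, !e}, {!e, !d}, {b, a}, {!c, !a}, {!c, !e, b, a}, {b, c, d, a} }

False

Suppose c = true.
(e) alone gives e = true.
(a) alone gives a = true.
But (!a) is also a unit clause — contradiction.
So every satisfying assignment has c = False.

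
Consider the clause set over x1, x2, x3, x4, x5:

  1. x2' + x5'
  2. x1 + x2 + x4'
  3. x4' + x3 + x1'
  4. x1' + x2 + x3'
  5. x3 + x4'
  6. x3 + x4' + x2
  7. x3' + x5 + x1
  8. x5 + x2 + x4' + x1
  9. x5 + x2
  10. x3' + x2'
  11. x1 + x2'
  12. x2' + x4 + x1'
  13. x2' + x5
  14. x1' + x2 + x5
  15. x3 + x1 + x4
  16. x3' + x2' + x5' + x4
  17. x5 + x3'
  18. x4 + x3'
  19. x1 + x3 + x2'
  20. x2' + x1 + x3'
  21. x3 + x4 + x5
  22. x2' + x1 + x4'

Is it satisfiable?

Satisfiable

Branch on x2: set x2 = 0.
The clause (x5) is unit, so x5 = 1.
Branch on x1: set x1 = 1.
The clause (x3') is unit, so x3 = 0.
The clause (x4') is unit, so x4 = 0.
All clauses are satisfied.
A satisfying assignment: x1 ↦ 1; x2 ↦ 0; x3 ↦ 0; x4 ↦ 0; x5 ↦ 1.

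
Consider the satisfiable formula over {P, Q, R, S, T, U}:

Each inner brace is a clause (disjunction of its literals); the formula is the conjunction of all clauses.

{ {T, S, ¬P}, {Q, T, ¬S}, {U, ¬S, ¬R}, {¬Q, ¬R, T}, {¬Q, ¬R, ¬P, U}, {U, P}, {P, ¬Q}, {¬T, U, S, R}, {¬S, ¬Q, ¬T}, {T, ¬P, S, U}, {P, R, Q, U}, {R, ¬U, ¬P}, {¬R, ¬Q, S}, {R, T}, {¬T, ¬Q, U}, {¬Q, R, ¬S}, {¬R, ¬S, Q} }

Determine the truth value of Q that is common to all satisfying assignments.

False

Suppose Q = True.
Unit clause (P) forces P = True.
Branch on T: set T = True.
Unit clause (¬S) forces S = False.
Unit clause (¬R) forces R = False.
Unit clause (U) forces U = True.
Now (¬U) is unsatisfied and unit — conflict.
That branch fails; take T = False instead.
Unit clause (S) forces S = True.
Unit clause (¬R) forces R = False.
Now (R) is unsatisfied and unit — conflict.
Either choice for T ends in contradiction.
So every satisfying assignment has Q = False.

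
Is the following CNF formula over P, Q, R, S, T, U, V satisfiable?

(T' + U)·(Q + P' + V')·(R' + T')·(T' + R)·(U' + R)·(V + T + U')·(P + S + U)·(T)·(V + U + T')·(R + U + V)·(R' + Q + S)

Unit clause (T) forces T = 1.
Unit clause (U) forces U = 1.
Unit clause (R') forces R = 0.
But (R) is also a unit clause — contradiction.
No assignment satisfies every clause.

No, unsatisfiable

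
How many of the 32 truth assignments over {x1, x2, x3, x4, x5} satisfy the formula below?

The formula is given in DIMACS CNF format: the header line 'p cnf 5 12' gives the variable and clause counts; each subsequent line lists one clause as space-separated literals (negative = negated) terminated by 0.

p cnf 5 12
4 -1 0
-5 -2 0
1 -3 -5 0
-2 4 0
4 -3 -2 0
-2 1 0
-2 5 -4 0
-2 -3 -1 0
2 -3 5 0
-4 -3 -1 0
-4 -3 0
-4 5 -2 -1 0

There are 2^5 = 32 truth assignments over (x1, x2, x3, x4, x5).
Split on x1. With x1 = True, the clauses containing x1 are satisfied and ¬x1 drops from the rest; 2 of the 2^4 = 16 assignments to the other variables satisfy what remains.
With x1 = False, by the same count on the reduced clause set, 4 assignments work.
(One model: x1=F, x2=F, x3=F, x4=F, x5=F.)
Total: 2 + 4 = 6.

6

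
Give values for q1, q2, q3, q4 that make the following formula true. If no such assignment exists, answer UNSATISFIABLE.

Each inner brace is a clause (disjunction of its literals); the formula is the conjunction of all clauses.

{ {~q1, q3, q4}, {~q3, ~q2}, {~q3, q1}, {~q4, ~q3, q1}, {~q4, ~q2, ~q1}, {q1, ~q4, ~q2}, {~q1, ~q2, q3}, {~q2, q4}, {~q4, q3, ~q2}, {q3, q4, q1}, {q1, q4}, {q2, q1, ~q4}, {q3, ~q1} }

Try q3 = 1.
From the singleton clause (~q2), q2 = 0.
From the singleton clause (q1), q1 = 1.
No clause remains; q4 is free.

q1=1, q2=0, q3=1, q4=1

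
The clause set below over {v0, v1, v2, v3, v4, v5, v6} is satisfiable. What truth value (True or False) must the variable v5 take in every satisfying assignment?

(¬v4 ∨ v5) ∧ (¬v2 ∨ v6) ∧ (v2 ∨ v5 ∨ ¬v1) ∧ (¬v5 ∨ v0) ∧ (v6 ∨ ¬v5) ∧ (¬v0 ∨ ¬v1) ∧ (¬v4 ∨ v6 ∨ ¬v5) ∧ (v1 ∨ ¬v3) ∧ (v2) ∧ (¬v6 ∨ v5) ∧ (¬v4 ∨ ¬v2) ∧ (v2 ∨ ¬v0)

Suppose v5 = False.
Unit clause (¬v4) forces v4 = False.
Unit clause (v2) forces v2 = True.
Unit clause (v6) forces v6 = True.
But (¬v6) is also a unit clause — contradiction.
So every satisfying assignment has v5 = True.

True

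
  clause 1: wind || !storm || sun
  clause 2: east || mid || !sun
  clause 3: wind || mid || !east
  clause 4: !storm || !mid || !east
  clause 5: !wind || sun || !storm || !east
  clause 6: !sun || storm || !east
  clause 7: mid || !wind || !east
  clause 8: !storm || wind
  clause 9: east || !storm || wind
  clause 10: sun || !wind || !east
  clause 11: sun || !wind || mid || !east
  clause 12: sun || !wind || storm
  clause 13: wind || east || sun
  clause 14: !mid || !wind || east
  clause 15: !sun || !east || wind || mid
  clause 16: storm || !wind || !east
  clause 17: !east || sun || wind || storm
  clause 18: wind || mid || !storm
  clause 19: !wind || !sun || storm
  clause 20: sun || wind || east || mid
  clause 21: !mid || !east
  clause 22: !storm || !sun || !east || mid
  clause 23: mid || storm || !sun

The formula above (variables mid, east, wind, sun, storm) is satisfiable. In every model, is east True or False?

False

Suppose east = true.
(!mid) alone gives mid = false.
(wind) alone gives wind = true.
But (!wind) is also a unit clause — contradiction.
So every satisfying assignment has east = False.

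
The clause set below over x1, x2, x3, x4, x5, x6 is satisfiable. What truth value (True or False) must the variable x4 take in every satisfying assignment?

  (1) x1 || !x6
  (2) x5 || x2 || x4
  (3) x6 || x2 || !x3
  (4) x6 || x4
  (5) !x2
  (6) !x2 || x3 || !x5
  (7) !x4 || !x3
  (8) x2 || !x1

Suppose x4 = false.
The clause (x6) is unit, so x6 = true.
The clause (x1) is unit, so x1 = true.
The clause (!x2) is unit, so x2 = false.
That conflicts with the unit clause (x2).
So every satisfying assignment has x4 = True.

True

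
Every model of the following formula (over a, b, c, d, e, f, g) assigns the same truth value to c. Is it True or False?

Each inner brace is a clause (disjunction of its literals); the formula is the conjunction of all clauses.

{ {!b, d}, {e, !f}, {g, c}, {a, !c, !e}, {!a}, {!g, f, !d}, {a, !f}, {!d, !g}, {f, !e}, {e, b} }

True

Suppose c = false.
The clause (g) is unit, so g = true.
The clause (!a) is unit, so a = false.
The clause (!f) is unit, so f = false.
The clause (!d) is unit, so d = false.
The clause (!b) is unit, so b = false.
The clause (!e) is unit, so e = false.
Now (e) is unsatisfied and unit — conflict.
So every satisfying assignment has c = True.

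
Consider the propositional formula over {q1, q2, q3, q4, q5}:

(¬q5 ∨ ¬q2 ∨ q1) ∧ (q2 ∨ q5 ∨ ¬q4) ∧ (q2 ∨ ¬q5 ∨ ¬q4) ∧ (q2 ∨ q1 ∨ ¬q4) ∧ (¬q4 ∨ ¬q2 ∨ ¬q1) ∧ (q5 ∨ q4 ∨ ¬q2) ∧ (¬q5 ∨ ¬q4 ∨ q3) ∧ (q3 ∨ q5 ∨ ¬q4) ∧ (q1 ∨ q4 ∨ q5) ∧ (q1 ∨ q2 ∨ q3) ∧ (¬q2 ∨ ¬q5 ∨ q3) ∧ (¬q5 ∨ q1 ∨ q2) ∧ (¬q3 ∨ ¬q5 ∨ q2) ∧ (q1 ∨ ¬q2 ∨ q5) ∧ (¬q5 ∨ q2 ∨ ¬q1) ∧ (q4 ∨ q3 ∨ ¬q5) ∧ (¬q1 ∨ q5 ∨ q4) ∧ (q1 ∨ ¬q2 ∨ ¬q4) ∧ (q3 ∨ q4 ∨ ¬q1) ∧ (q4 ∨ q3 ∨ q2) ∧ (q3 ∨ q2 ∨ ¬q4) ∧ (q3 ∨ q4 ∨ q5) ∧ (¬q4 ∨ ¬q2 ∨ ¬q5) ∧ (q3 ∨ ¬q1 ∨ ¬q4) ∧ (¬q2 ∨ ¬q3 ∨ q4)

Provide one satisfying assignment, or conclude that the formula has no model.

Case q5 = False:
Case q2 = True:
From the singleton clause (q4), q4 = True.
From the singleton clause (¬q1), q1 = False.
Now (q1) is unsatisfied and unit — conflict.
So q2 must be the other value — set q2 = False.
From the singleton clause (¬q4), q4 = False.
From the singleton clause (q1), q1 = True.
Now (¬q1) is unsatisfied and unit — conflict.
Either choice for q2 ends in contradiction.
So q5 must be the other value — set q5 = True.
Case q2 = False:
From the singleton clause (¬q4), q4 = False.
From the singleton clause (q1), q1 = True.
Now (¬q1) is unsatisfied and unit — conflict.
So q2 must be the other value — set q2 = True.
From the singleton clause (q1), q1 = True.
From the singleton clause (¬q4), q4 = False.
From the singleton clause (q3), q3 = True.
Now (¬q3) is unsatisfied and unit — conflict.
Either choice for q2 ends in contradiction.
Either choice for q5 ends in contradiction.

UNSATISFIABLE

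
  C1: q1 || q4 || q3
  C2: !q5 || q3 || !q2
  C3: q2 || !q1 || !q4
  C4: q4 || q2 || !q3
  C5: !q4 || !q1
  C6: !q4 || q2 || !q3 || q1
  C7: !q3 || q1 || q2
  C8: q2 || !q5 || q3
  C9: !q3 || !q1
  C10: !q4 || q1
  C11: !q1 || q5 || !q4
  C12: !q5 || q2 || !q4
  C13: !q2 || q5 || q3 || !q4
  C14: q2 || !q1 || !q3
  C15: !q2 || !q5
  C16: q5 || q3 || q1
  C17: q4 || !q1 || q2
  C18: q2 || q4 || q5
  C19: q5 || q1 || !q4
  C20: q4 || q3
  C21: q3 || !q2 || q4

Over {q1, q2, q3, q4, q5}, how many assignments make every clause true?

There are 2^5 = 32 truth assignments over (q1, q2, q3, q4, q5).
Split on q1. With q1 = true, the clauses containing q1 are satisfied and !q1 drops from the rest; 0 of the 2^4 = 16 assignments to the other variables satisfy what remains.
With q1 = false, by the same count on the reduced clause set, 1 assignment works.
(One model: q1=F, q2=T, q3=T, q4=F, q5=F.)
Total: 0 + 1 = 1.

1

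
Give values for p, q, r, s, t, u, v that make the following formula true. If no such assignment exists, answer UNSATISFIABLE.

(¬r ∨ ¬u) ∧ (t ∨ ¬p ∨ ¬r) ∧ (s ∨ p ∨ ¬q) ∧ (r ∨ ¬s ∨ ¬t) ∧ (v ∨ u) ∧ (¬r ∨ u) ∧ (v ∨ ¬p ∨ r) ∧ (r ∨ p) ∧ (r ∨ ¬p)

UNSATISFIABLE

Suppose r = False.
The clause (p) is unit, so p = True.
Now (¬p) is unsatisfied and unit — conflict.
That branch fails; take r = True instead.
The clause (¬u) is unit, so u = False.
Now (u) is unsatisfied and unit — conflict.
Both values of r lead to a conflict.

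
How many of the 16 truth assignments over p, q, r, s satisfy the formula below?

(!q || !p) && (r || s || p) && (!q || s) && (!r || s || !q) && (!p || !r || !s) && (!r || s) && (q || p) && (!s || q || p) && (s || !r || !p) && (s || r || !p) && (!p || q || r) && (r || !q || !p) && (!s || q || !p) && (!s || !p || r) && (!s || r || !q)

1

There are 2^4 = 16 truth assignments over (p, q, r, s).
Split on s. With s = true, the clauses containing s are satisfied and !s drops from the rest; 1 of the 2^3 = 8 assignments to the other variables satisfy what remains.
With s = false, by the same count on the reduced clause set, 0 assignments work.
(One model: p=F, q=T, r=T, s=T.)
Total: 1 + 0 = 1.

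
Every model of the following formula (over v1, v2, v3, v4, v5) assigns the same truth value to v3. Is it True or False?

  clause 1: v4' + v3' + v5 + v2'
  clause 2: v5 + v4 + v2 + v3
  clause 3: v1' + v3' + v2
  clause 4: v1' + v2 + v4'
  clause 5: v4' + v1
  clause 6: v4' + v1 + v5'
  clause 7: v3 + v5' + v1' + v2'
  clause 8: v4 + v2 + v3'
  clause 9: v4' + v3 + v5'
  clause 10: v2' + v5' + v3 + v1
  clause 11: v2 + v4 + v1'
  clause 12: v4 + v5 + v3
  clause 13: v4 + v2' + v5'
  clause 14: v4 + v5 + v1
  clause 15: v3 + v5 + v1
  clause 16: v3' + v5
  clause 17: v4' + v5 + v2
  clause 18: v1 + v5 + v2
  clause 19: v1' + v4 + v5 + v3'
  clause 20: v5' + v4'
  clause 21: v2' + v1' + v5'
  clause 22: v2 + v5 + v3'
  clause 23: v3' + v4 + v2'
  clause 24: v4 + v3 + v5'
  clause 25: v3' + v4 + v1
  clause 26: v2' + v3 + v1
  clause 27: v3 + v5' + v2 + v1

Suppose v3 = 1.
The clause (v5) is unit, so v5 = 1.
The clause (v4') is unit, so v4 = 0.
The clause (v2) is unit, so v2 = 1.
Now (v2') is unsatisfied and unit — conflict.
So every satisfying assignment has v3 = False.

False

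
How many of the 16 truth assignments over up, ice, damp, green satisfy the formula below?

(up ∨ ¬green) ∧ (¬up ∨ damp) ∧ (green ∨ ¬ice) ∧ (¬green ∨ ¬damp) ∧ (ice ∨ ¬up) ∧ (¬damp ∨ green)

1

There are 2^4 = 16 truth assignments over (up, ice, damp, green).
Check each against the 6 clauses (columns in the order up, ice, damp, green):
  F F F F  ✓ satisfies all
  F F F T  ✗ fails (up ∨ ¬green)
  F F T F  ✗ fails (¬damp ∨ green)
  F F T T  ✗ fails (up ∨ ¬green)
  F T F F  ✗ fails (green ∨ ¬ice)
  F T F T  ✗ fails (up ∨ ¬green)
  F T T F  ✗ fails (green ∨ ¬ice)
  F T T T  ✗ fails (up ∨ ¬green)
  T F F F  ✗ fails (¬up ∨ damp)
  T F F T  ✗ fails (¬up ∨ damp)
  T F T F  ✗ fails (ice ∨ ¬up)
  T F T T  ✗ fails (¬green ∨ ¬damp)
  T T F F  ✗ fails (¬up ∨ damp)
  T T F T  ✗ fails (¬up ∨ damp)
  T T T F  ✗ fails (green ∨ ¬ice)
  T T T T  ✗ fails (¬green ∨ ¬damp)
1 of the 16 rows is a model.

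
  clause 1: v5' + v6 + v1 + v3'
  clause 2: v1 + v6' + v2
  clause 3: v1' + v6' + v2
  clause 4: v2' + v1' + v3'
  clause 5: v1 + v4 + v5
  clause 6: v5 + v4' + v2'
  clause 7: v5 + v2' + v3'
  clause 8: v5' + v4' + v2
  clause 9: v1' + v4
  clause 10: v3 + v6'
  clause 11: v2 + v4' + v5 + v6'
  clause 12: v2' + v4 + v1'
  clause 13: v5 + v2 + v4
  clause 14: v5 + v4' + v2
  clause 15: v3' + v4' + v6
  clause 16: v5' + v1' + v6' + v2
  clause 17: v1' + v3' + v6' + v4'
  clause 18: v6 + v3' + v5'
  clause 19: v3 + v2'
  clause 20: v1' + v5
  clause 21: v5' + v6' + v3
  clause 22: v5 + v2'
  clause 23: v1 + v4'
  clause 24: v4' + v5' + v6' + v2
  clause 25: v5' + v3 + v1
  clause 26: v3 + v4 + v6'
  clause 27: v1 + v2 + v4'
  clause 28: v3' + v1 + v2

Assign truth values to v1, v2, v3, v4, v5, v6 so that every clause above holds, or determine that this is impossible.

v1: 0,  v2: 1,  v3: 1,  v4: 0,  v5: 1,  v6: 1

Case v1 = 0:
(v4') alone gives v4 = 0.
(v5) alone gives v5 = 1.
(v3) alone gives v3 = 1.
(v6) alone gives v6 = 1.
(v2) alone gives v2 = 1.
This assignment satisfies each clause.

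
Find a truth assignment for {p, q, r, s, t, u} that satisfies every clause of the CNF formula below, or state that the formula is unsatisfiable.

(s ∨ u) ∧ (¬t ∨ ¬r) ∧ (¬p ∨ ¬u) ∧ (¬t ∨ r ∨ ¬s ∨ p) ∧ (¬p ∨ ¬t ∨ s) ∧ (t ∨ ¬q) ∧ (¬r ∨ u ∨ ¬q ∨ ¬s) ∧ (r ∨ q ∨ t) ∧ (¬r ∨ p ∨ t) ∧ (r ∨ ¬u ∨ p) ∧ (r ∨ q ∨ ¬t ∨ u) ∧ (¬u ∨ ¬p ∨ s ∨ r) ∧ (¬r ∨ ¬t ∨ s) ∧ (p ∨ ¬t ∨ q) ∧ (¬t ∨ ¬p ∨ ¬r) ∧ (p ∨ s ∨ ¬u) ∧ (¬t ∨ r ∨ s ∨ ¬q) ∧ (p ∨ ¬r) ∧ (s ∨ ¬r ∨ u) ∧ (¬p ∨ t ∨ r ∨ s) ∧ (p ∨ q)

p=True, q=False, r=True, s=True, t=False, u=False

Try s = True.
Try t = False.
From the singleton clause (¬q), q = False.
From the singleton clause (r), r = True.
From the singleton clause (p), p = True.
From the singleton clause (¬u), u = False.
All clauses are satisfied.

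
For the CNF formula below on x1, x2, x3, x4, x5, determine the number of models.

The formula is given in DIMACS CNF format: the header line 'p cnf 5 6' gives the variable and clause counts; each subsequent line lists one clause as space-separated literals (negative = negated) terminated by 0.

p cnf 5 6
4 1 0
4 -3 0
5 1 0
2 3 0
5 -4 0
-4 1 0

5

There are 2^5 = 32 truth assignments over (x1, x2, x3, x4, x5).
Split on x4. With x4 = True, the clauses containing x4 are satisfied and ¬x4 drops from the rest; 3 of the 2^4 = 16 assignments to the other variables satisfy what remains.
With x4 = False, by the same count on the reduced clause set, 2 assignments work.
Total: 3 + 2 = 5.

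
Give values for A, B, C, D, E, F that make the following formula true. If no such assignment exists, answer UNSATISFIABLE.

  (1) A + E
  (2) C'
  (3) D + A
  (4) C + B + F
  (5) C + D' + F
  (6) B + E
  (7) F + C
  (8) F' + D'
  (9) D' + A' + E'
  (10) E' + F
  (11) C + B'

The clause (C') is unit, so C = 0.
The clause (F) is unit, so F = 1.
The clause (D') is unit, so D = 0.
The clause (A) is unit, so A = 1.
The clause (B') is unit, so B = 0.
The clause (E) is unit, so E = 1.
This assignment satisfies each clause.

A: 1; B: 0; C: 0; D: 0; E: 1; F: 1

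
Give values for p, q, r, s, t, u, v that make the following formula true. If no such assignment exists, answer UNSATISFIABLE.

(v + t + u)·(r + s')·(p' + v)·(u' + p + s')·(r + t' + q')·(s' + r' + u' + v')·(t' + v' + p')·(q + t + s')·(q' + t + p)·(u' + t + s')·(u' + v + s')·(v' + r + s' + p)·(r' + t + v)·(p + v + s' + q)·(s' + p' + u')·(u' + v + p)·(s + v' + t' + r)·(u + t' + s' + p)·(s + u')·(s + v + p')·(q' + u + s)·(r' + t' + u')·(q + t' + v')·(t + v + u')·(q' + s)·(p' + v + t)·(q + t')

p=0, q=0, r=1, s=0, t=0, u=0, v=1

Branch on r: set r = 1.
Branch on p: set p = 0.
Branch on u: set u = 0.
Branch on v: set v = 1.
Branch on q: set q = 0.
From the singleton clause (t'), t = 0.
From the singleton clause (s'), s = 0.
This assignment satisfies each clause.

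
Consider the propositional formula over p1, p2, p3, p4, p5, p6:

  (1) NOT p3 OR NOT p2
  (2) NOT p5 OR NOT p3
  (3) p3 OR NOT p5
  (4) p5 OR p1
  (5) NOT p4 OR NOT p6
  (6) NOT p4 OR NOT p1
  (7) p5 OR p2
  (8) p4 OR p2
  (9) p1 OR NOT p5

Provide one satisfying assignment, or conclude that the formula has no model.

p1 ↦ true, p2 ↦ true, p3 ↦ false, p4 ↦ false, p5 ↦ false, p6 ↦ false

Branch on p3: set p3 = false.
The clause (NOT p5) is unit, so p5 = false.
The clause (p1) is unit, so p1 = true.
The clause (NOT p4) is unit, so p4 = false.
The clause (p2) is unit, so p2 = true.
Every clause is now satisfied; p6 is unconstrained.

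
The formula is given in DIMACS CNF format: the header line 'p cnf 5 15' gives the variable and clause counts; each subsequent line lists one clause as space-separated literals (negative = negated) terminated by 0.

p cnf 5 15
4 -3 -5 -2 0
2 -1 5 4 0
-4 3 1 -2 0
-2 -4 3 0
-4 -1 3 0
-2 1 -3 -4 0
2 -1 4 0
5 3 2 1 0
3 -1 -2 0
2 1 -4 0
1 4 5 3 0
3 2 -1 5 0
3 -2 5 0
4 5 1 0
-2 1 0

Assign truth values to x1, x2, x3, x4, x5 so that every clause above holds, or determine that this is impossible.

Try x2 = False.
Try x1 = False.
(¬x4) alone gives x4 = False.
(x5) alone gives x5 = True.
All clauses hold; x3 can take either value.

x1 ↦ False, x2 ↦ False, x3 ↦ True, x4 ↦ False, x5 ↦ True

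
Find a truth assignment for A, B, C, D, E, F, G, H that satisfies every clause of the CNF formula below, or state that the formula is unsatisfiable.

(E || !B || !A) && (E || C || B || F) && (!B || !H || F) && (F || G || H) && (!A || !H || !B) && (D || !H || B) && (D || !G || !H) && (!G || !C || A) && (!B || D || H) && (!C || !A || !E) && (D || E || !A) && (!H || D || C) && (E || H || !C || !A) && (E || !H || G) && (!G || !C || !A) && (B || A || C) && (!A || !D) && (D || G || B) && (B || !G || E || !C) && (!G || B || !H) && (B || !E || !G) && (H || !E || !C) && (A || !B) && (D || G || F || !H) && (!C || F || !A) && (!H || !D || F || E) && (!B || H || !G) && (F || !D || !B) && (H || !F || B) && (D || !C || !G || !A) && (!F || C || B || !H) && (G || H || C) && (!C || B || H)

A=false, B=false, C=true, D=true, E=true, F=true, G=false, H=true

Case A = false:
The clause (!B) is unit, so B = false.
The clause (C) is unit, so C = true.
The clause (!G) is unit, so G = false.
The clause (D) is unit, so D = true.
The clause (H) is unit, so H = true.
The clause (E) is unit, so E = true.
All clauses hold; F can take either value.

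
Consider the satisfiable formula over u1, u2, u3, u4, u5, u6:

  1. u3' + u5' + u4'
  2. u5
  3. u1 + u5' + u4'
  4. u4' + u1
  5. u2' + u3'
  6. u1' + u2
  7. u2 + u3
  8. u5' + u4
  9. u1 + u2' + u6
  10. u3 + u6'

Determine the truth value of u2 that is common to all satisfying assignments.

Suppose u2 = 0.
From the singleton clause (u5), u5 = 1.
From the singleton clause (u1'), u1 = 0.
From the singleton clause (u4'), u4 = 0.
That conflicts with the unit clause (u4).
So every satisfying assignment has u2 = True.

True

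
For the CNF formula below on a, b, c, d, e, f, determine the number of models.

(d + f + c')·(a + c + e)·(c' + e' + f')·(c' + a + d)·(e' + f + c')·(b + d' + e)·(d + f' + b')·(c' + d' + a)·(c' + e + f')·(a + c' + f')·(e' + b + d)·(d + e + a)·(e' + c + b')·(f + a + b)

9

There are 2^6 = 64 truth assignments over (a, b, c, d, e, f).
Split on f. With f = 1, the clauses containing f are satisfied and f' drops from the rest; 4 of the 2^5 = 32 assignments to the other variables satisfy what remains.
With f = 0, by the same count on the reduced clause set, 5 assignments work.
(One model: a=F, b=F, c=F, d=T, e=T, f=T.)
Total: 4 + 5 = 9.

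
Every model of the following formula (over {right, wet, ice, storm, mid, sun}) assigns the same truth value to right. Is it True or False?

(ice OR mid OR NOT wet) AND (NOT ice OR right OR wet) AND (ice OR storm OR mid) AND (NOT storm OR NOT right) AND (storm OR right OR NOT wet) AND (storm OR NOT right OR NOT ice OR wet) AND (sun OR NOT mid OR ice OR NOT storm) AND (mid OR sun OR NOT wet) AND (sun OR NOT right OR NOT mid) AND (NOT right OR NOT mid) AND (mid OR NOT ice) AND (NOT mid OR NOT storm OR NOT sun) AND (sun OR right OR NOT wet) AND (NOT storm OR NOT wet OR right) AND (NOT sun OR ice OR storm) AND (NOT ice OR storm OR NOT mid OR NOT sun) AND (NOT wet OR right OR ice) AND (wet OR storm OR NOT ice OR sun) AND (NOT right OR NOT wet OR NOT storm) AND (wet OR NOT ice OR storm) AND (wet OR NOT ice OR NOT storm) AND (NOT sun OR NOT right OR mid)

False

Suppose right = true.
Unit clause (NOT storm) forces storm = false.
Unit clause (NOT mid) forces mid = false.
Unit clause (ice) forces ice = true.
Now (NOT ice) is unsatisfied and unit — conflict.
So every satisfying assignment has right = False.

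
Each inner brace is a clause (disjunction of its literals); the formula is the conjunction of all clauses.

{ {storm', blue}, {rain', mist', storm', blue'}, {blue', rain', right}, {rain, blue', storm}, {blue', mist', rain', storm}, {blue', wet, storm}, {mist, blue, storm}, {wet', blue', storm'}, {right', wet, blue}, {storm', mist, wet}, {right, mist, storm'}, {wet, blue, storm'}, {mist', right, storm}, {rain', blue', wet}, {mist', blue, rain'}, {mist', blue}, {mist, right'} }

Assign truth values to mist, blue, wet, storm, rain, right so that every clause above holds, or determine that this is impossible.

Case storm = 1:
(blue) alone gives blue = 1.
(wet') alone gives wet = 0.
(mist) alone gives mist = 1.
(rain') alone gives rain = 0.
All clauses hold; right can take either value.

mist: 1; blue: 1; wet: 0; storm: 1; rain: 0; right: 0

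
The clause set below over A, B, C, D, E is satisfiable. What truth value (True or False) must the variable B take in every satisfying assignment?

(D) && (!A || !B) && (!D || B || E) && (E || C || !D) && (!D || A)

Suppose B = true.
From the singleton clause (D), D = true.
From the singleton clause (!A), A = false.
But (A) is also a unit clause — contradiction.
So every satisfying assignment has B = False.

False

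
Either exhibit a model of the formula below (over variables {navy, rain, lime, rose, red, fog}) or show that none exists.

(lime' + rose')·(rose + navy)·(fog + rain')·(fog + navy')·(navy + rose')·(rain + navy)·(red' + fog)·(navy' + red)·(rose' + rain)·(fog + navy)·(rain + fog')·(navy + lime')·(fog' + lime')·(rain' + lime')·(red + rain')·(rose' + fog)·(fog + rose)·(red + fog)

navy ↦ 1, rain ↦ 1, lime ↦ 0, rose ↦ 1, red ↦ 1, fog ↦ 1

Suppose lime = 0.
Suppose rose = 1.
(navy) alone gives navy = 1.
(fog) alone gives fog = 1.
(red) alone gives red = 1.
(rain) alone gives rain = 1.
Every clause now holds.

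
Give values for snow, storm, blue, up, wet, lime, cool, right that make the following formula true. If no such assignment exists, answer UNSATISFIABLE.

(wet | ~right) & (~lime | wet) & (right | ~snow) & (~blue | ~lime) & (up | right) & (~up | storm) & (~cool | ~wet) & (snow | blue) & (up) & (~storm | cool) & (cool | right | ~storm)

snow=0,  storm=1,  blue=1,  up=1,  wet=0,  lime=0,  cool=1,  right=0

From the singleton clause (up), up = 1.
From the singleton clause (storm), storm = 1.
From the singleton clause (cool), cool = 1.
From the singleton clause (~wet), wet = 0.
From the singleton clause (~right), right = 0.
From the singleton clause (~lime), lime = 0.
From the singleton clause (~snow), snow = 0.
From the singleton clause (blue), blue = 1.
Every clause now holds.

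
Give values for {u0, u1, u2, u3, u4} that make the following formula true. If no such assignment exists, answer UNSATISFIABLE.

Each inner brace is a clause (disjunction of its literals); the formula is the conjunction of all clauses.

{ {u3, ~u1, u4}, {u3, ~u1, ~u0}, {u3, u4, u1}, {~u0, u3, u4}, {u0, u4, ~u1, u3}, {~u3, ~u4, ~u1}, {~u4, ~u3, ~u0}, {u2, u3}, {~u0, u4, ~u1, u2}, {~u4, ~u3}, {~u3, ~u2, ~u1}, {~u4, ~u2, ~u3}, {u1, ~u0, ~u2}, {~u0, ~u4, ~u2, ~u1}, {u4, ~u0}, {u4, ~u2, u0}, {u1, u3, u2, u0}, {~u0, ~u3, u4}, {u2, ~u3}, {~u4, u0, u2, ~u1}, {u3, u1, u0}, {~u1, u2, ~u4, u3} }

u0=0; u1=1; u2=1; u3=0; u4=1

Suppose u2 = 1.
Suppose u4 = 1.
Unit clause (~u3) forces u3 = 0.
Suppose u1 = 1.
Unit clause (~u0) forces u0 = 0.
Every clause now holds.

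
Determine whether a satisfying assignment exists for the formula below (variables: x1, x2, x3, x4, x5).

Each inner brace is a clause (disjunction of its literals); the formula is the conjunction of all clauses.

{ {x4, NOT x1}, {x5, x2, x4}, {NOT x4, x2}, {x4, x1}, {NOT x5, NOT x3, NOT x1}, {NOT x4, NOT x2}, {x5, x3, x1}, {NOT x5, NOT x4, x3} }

No

Case x4 = true:
From the singleton clause (x2), x2 = true.
That conflicts with the unit clause (NOT x2).
So x4 must be the other value — set x4 = false.
From the singleton clause (NOT x1), x1 = false.
That conflicts with the unit clause (x1).
Both values of x4 lead to a conflict.
No assignment satisfies every clause.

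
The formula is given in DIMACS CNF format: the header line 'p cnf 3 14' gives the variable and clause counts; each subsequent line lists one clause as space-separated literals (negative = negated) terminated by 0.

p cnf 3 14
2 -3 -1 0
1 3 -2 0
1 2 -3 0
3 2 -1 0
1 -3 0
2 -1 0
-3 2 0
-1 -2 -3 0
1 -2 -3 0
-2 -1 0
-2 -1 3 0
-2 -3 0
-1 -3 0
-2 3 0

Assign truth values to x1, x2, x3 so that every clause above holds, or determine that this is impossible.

Branch on x1: set x1 = False.
Unit clause (¬x3) forces x3 = False.
Unit clause (¬x2) forces x2 = False.
This assignment satisfies each clause.

x1=False,  x2=False,  x3=False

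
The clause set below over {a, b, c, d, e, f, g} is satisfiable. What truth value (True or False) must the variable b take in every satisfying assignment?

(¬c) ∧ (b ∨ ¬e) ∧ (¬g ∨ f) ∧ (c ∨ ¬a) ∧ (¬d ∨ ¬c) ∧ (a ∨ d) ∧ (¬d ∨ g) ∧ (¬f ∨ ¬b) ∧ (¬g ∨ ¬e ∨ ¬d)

False

Suppose b = True.
The clause (¬c) is unit, so c = False.
The clause (¬a) is unit, so a = False.
The clause (d) is unit, so d = True.
The clause (g) is unit, so g = True.
The clause (f) is unit, so f = True.
That conflicts with the unit clause (¬f).
So every satisfying assignment has b = False.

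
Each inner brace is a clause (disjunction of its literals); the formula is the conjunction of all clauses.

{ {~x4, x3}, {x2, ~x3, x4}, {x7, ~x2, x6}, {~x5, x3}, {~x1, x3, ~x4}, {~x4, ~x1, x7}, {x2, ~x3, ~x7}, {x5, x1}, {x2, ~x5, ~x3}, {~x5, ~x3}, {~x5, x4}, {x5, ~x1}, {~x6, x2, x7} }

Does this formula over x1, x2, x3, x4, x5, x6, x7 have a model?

Try x4 = 0.
From the singleton clause (~x5), x5 = 0.
From the singleton clause (x1), x1 = 1.
That conflicts with the unit clause (~x1).
That branch fails; take x4 = 1 instead.
From the singleton clause (x3), x3 = 1.
From the singleton clause (~x5), x5 = 0.
From the singleton clause (x1), x1 = 1.
That conflicts with the unit clause (~x1).
Neither x4 = 1 nor x4 = 0 works.
No assignment satisfies every clause.

Unsatisfiable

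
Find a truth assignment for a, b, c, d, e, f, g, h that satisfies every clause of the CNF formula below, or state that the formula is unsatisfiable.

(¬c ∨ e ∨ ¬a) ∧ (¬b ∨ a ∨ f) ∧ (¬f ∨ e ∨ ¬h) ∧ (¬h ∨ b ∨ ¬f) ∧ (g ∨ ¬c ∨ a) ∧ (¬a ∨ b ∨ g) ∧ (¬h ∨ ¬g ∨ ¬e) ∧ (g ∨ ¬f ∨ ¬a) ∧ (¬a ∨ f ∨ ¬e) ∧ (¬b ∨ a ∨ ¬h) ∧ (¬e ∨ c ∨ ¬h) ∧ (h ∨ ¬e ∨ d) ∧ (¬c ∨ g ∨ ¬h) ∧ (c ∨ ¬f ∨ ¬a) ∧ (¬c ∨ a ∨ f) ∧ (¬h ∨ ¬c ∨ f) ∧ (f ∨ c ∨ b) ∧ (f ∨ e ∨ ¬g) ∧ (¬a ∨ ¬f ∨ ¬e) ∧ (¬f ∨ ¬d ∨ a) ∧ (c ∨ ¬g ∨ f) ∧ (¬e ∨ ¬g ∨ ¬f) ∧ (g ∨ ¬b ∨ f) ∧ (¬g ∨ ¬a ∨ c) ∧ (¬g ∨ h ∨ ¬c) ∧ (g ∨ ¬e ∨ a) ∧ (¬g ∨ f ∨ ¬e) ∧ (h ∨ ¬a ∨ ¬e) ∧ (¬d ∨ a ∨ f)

a: False,  b: False,  c: False,  d: False,  e: False,  f: True,  g: True,  h: False

Try c = False.
Try e = False.
Try f = True.
From the singleton clause (¬h), h = False.
From the singleton clause (¬a), a = False.
From the singleton clause (¬d), d = False.
Every clause is now satisfied; b, g are unconstrained.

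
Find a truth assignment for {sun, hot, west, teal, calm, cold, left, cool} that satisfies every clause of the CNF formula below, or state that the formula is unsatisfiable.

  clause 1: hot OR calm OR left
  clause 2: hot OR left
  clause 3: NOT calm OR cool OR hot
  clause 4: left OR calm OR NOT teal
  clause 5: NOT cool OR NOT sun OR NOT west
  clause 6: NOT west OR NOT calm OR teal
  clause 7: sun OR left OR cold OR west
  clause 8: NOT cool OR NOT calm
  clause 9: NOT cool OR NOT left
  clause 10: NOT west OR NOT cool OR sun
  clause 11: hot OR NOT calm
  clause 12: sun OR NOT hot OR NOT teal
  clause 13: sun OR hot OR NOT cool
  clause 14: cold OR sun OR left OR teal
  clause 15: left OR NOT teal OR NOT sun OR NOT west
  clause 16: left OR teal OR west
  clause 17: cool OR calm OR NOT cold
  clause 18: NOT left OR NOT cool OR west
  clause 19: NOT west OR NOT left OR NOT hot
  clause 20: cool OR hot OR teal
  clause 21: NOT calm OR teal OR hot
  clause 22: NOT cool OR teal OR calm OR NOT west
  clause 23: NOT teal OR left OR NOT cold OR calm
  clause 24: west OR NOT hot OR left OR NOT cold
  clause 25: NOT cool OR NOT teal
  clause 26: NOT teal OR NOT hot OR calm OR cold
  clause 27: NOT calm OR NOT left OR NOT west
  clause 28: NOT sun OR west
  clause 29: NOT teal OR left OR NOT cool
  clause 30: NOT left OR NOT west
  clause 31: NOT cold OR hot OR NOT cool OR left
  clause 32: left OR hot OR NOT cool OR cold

sun ↦ false; hot ↦ true; west ↦ false; teal ↦ false; calm ↦ false; cold ↦ false; left ↦ true; cool ↦ false

Try hot = true.
Try cool = false.
Try sun = false.
Unit clause (NOT teal) forces teal = false.
Try west = false.
Unit clause (left) forces left = true.
Try calm = false.
Unit clause (NOT cold) forces cold = false.
Every clause now holds.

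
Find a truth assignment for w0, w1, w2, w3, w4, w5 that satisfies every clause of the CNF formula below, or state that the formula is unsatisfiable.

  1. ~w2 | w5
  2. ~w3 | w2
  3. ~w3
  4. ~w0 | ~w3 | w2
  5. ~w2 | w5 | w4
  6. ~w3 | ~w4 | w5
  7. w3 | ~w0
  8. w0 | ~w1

(~w3) alone gives w3 = 0.
(~w0) alone gives w0 = 0.
(~w1) alone gives w1 = 0.
Suppose w2 = 0.
Every clause is now satisfied; w4, w5 are unconstrained.

w0: 0, w1: 0, w2: 0, w3: 0, w4: 1, w5: 0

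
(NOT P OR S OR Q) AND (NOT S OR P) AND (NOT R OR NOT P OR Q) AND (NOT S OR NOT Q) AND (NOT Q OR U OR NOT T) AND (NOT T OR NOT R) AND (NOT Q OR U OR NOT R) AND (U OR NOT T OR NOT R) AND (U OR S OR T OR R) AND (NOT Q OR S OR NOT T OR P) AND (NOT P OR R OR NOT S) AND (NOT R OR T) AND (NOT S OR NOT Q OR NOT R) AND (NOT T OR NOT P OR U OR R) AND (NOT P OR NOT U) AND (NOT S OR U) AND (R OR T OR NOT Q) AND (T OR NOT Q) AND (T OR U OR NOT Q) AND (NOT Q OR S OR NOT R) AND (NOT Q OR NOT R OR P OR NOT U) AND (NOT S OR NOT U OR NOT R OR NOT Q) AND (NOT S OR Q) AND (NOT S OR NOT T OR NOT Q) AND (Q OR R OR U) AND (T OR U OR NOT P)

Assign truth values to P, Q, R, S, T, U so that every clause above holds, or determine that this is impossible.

P: false,  Q: false,  R: false,  S: false,  T: false,  U: true

Branch on S: set S = false.
Branch on P: set P = false.
Branch on T: set T = false.
The clause (NOT R) is unit, so R = false.
The clause (U) is unit, so U = true.
The clause (NOT Q) is unit, so Q = false.
All clauses are satisfied.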